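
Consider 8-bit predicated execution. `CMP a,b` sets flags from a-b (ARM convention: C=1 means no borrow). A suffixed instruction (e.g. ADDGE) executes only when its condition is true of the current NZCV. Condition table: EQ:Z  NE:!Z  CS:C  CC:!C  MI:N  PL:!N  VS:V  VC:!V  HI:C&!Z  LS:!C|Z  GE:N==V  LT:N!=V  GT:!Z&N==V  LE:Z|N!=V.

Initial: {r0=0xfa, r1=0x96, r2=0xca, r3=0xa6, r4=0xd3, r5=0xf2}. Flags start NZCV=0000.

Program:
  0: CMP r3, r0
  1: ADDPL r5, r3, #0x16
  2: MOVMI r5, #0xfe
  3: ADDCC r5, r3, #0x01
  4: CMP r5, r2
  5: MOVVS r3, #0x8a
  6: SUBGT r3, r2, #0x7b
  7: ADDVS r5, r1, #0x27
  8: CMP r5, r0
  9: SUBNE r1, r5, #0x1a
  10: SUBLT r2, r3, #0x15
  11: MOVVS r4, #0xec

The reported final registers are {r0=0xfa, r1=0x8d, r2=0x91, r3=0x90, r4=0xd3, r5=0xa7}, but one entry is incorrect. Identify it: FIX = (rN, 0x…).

[0] flags=1000 → (cmp)
[1] flags=1000 PL?F → skip
[2] flags=1000 MI?T → r5=0xfe
[3] flags=1000 CC?T → r5=0xa7
[4] flags=1000 → (cmp)
[5] flags=1000 VS?F → skip
[6] flags=1000 GT?F → skip
[7] flags=1000 VS?F → skip
[8] flags=1000 → (cmp)
[9] flags=1000 NE?T → r1=0x8d
[10] flags=1000 LT?T → r2=0x91
[11] flags=1000 VS?F → skip

FIX = (r3, 0xa6)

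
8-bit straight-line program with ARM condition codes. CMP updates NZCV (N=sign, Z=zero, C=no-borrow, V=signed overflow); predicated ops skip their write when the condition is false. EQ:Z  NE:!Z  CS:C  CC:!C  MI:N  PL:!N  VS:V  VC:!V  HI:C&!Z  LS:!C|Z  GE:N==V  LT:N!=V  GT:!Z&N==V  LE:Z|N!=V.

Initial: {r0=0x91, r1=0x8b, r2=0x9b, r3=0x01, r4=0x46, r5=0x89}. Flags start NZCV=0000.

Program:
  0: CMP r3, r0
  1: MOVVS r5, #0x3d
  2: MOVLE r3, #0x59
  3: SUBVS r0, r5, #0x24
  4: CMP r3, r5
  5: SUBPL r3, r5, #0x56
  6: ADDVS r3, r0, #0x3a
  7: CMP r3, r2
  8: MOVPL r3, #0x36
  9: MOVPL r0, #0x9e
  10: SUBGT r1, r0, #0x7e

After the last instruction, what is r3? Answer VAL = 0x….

VAL = 0x33

0: ✓ CMP  NZCV=0000
1: · MOVVS
2: · MOVLE
3: · SUBVS
4: ✓ CMP  NZCV=0000
5: ✓ SUBPL  r3←0x33
6: · ADDVS
7: ✓ CMP  NZCV=1001
8: · MOVPL
9: · MOVPL
10: ✓ SUBGT  r1←0x13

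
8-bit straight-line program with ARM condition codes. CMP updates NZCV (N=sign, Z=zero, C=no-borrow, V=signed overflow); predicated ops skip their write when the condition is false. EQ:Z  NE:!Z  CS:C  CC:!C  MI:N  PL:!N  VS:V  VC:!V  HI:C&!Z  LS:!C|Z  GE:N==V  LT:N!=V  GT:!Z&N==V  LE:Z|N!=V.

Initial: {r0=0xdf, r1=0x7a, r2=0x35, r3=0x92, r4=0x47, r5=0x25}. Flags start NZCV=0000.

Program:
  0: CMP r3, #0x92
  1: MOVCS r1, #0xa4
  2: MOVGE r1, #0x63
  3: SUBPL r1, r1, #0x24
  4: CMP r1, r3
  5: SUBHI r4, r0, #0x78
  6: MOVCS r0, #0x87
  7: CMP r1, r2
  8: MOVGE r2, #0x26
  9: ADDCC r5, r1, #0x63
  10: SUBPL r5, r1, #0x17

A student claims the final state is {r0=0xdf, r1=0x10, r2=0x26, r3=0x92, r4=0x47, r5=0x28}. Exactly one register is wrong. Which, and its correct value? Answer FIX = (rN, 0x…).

[0] flags=0110 → (cmp)
[1] flags=0110 CS?T → r1=0xa4
[2] flags=0110 GE?T → r1=0x63
[3] flags=0110 PL?T → r1=0x3f
[4] flags=1001 → (cmp)
[5] flags=1001 HI?F → skip
[6] flags=1001 CS?F → skip
[7] flags=0010 → (cmp)
[8] flags=0010 GE?T → r2=0x26
[9] flags=0010 CC?F → skip
[10] flags=0010 PL?T → r5=0x28

FIX = (r1, 0x3f)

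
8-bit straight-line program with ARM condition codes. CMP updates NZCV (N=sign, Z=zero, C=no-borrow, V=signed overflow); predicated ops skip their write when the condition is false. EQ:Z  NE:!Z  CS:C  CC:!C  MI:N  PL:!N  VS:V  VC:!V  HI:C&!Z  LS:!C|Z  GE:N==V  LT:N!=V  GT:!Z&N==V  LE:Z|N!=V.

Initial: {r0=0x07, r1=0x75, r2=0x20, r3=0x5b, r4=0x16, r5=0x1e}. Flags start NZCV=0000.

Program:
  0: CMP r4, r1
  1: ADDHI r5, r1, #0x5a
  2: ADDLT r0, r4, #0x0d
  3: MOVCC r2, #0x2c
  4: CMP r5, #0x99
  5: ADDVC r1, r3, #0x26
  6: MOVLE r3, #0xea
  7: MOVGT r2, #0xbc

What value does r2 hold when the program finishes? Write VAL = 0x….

VAL = 0xbc

[0] flags=1000 → (cmp)
[1] flags=1000 HI?F → skip
[2] flags=1000 LT?T → r0=0x23
[3] flags=1000 CC?T → r2=0x2c
[4] flags=1001 → (cmp)
[5] flags=1001 VC?F → skip
[6] flags=1001 LE?F → skip
[7] flags=1001 GT?T → r2=0xbc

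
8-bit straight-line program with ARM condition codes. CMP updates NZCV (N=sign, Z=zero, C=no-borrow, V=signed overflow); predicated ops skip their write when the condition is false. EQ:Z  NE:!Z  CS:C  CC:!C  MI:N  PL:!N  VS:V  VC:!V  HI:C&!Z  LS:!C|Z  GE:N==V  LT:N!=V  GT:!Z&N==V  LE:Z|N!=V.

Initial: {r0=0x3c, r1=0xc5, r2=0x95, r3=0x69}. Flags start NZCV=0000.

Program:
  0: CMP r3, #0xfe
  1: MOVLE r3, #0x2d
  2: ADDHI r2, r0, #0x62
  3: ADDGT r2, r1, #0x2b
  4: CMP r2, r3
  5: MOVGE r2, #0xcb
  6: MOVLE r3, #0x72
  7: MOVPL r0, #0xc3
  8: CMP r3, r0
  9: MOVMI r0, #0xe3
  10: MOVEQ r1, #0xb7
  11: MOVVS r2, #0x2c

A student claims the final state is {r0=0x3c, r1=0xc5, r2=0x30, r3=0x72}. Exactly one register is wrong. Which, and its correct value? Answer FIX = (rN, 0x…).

[0] flags=0000 → (cmp)
[1] flags=0000 LE?F → skip
[2] flags=0000 HI?F → skip
[3] flags=0000 GT?T → r2=0xf0
[4] flags=1010 → (cmp)
[5] flags=1010 GE?F → skip
[6] flags=1010 LE?T → r3=0x72
[7] flags=1010 PL?F → skip
[8] flags=0010 → (cmp)
[9] flags=0010 MI?F → skip
[10] flags=0010 EQ?F → skip
[11] flags=0010 VS?F → skip

FIX = (r2, 0xf0)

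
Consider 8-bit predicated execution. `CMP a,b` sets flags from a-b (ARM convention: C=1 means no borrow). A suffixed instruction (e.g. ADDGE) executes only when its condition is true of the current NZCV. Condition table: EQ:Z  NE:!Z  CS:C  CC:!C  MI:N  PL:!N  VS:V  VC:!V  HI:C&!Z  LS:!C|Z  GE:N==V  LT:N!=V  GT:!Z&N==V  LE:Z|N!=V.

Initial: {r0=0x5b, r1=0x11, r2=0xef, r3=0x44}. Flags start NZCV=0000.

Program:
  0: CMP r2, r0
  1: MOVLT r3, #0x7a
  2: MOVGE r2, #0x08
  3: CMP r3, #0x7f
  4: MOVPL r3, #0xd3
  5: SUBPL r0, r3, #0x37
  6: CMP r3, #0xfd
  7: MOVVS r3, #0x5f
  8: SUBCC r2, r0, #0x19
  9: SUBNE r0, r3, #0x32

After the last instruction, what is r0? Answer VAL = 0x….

[0] flags=1010 → (cmp)
[1] flags=1010 LT?T → r3=0x7a
[2] flags=1010 GE?F → skip
[3] flags=1000 → (cmp)
[4] flags=1000 PL?F → skip
[5] flags=1000 PL?F → skip
[6] flags=0000 → (cmp)
[7] flags=0000 VS?F → skip
[8] flags=0000 CC?T → r2=0x42
[9] flags=0000 NE?T → r0=0x48

VAL = 0x48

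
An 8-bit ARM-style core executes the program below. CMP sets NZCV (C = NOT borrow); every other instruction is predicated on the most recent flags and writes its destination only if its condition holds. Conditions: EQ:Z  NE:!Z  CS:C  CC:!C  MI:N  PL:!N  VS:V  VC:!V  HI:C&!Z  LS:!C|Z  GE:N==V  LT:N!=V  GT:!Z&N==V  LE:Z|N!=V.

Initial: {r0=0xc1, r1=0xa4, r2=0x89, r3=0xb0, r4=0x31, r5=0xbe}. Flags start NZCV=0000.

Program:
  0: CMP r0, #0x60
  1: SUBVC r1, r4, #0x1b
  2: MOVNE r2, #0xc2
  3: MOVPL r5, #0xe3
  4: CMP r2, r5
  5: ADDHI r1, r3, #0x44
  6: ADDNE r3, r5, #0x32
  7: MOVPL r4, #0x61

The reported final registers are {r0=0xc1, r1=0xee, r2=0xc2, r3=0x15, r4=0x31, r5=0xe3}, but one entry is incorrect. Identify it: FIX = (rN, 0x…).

0: ✓ CMP  NZCV=0011
1: · SUBVC
2: ✓ MOVNE  r2←0xc2
3: ✓ MOVPL  r5←0xe3
4: ✓ CMP  NZCV=1000
5: · ADDHI
6: ✓ ADDNE  r3←0x15
7: · MOVPL

FIX = (r1, 0xa4)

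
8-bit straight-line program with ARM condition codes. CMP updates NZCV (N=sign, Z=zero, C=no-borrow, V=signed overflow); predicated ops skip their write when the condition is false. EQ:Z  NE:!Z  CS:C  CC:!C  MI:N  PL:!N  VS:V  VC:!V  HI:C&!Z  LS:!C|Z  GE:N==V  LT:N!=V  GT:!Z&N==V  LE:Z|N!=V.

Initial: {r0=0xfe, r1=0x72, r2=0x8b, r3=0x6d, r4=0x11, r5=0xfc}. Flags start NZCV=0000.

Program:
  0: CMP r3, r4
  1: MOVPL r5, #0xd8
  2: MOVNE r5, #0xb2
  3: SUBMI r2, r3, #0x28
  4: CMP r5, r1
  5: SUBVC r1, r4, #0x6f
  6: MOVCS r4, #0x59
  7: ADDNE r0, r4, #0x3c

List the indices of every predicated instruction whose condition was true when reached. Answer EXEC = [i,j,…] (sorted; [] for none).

EXEC = [1,2,6,7]

0: ✓ CMP  NZCV=0010
1: ✓ MOVPL  r5←0xd8
2: ✓ MOVNE  r5←0xb2
3: · SUBMI
4: ✓ CMP  NZCV=0011
5: · SUBVC
6: ✓ MOVCS  r4←0x59
7: ✓ ADDNE  r0←0x95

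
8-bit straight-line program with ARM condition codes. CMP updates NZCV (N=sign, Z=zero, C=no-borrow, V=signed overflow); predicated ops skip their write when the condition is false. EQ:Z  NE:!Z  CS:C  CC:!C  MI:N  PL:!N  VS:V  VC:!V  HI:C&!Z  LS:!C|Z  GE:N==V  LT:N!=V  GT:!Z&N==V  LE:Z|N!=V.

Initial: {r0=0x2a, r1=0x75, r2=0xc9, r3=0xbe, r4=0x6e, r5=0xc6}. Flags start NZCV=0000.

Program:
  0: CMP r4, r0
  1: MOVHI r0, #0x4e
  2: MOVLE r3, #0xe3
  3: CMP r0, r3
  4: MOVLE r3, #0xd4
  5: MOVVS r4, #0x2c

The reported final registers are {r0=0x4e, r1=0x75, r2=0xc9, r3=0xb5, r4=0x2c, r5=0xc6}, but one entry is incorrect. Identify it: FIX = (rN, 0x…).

0: ✓ CMP  NZCV=0010
1: ✓ MOVHI  r0←0x4e
2: · MOVLE
3: ✓ CMP  NZCV=1001
4: · MOVLE
5: ✓ MOVVS  r4←0x2c

FIX = (r3, 0xbe)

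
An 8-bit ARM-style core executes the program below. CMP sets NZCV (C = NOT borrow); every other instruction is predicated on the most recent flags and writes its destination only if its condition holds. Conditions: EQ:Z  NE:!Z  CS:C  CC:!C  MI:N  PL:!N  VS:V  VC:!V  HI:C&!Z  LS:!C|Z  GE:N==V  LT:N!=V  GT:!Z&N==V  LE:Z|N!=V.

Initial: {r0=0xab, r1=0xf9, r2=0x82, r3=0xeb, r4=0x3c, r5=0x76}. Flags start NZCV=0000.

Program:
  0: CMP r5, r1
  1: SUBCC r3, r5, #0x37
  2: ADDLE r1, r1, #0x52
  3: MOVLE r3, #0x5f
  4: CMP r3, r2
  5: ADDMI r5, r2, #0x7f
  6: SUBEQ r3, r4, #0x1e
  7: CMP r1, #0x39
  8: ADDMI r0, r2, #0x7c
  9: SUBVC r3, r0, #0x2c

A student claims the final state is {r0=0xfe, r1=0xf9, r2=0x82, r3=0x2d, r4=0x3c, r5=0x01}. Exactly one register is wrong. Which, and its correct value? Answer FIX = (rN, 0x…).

0: ✓ CMP  NZCV=0000
1: ✓ SUBCC  r3←0x3f
2: · ADDLE
3: · MOVLE
4: ✓ CMP  NZCV=1001
5: ✓ ADDMI  r5←0x01
6: · SUBEQ
7: ✓ CMP  NZCV=1010
8: ✓ ADDMI  r0←0xfe
9: ✓ SUBVC  r3←0xd2

FIX = (r3, 0xd2)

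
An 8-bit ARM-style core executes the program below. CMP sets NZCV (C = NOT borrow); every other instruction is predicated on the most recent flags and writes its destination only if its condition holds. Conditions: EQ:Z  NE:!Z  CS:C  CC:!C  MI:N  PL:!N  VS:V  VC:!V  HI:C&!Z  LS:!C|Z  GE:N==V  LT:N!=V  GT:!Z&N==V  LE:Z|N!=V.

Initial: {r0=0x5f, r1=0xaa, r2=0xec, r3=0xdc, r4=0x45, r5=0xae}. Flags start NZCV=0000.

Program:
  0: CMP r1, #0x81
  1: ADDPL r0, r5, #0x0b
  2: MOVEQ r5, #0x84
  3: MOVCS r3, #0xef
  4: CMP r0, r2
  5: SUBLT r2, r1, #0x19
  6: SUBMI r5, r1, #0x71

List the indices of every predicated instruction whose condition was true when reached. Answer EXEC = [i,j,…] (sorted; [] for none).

[0] flags=0010 → (cmp)
[1] flags=0010 PL?T → r0=0xb9
[2] flags=0010 EQ?F → skip
[3] flags=0010 CS?T → r3=0xef
[4] flags=1000 → (cmp)
[5] flags=1000 LT?T → r2=0x91
[6] flags=1000 MI?T → r5=0x39

EXEC = [1,3,5,6]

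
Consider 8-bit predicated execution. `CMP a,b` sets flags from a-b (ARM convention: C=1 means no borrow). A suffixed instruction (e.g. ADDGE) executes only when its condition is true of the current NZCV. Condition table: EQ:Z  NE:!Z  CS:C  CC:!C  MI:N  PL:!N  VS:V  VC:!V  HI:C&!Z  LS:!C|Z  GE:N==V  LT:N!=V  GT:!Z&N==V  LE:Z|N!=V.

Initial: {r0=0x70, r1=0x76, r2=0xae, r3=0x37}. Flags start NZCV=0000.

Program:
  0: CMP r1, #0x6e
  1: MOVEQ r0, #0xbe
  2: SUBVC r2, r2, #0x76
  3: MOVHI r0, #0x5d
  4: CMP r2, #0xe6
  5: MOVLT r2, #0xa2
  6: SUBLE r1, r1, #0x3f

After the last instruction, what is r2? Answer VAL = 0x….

VAL = 0x38

0: ✓ CMP  NZCV=0010
1: · MOVEQ
2: ✓ SUBVC  r2←0x38
3: ✓ MOVHI  r0←0x5d
4: ✓ CMP  NZCV=0000
5: · MOVLT
6: · SUBLE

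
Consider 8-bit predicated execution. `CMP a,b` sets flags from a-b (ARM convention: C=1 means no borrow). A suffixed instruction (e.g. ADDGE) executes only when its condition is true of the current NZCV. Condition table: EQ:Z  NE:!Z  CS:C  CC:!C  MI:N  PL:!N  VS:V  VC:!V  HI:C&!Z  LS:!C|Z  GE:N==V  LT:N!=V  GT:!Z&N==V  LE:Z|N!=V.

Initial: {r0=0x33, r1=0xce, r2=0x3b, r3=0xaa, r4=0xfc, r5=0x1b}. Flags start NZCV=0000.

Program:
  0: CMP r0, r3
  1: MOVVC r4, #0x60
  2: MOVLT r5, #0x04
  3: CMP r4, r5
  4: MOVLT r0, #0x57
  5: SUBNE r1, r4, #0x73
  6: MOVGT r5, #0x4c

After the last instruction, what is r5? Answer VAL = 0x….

VAL = 0x1b

[0] flags=1001 → (cmp)
[1] flags=1001 VC?F → skip
[2] flags=1001 LT?F → skip
[3] flags=1010 → (cmp)
[4] flags=1010 LT?T → r0=0x57
[5] flags=1010 NE?T → r1=0x89
[6] flags=1010 GT?F → skip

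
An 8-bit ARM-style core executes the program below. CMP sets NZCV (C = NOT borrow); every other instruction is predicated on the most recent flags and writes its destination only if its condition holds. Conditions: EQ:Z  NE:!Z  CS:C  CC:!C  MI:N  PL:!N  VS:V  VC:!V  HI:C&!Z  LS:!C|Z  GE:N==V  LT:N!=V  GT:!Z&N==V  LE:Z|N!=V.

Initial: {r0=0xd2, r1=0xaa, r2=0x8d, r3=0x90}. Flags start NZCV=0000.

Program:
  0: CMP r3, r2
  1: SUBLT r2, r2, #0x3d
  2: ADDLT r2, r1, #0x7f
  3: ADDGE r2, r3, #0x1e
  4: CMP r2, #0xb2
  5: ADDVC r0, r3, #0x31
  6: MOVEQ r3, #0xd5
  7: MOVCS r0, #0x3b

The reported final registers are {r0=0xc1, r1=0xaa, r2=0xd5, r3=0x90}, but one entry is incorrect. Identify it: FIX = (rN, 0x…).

FIX = (r2, 0xae)

[0] flags=0010 → (cmp)
[1] flags=0010 LT?F → skip
[2] flags=0010 LT?F → skip
[3] flags=0010 GE?T → r2=0xae
[4] flags=1000 → (cmp)
[5] flags=1000 VC?T → r0=0xc1
[6] flags=1000 EQ?F → skip
[7] flags=1000 CS?F → skip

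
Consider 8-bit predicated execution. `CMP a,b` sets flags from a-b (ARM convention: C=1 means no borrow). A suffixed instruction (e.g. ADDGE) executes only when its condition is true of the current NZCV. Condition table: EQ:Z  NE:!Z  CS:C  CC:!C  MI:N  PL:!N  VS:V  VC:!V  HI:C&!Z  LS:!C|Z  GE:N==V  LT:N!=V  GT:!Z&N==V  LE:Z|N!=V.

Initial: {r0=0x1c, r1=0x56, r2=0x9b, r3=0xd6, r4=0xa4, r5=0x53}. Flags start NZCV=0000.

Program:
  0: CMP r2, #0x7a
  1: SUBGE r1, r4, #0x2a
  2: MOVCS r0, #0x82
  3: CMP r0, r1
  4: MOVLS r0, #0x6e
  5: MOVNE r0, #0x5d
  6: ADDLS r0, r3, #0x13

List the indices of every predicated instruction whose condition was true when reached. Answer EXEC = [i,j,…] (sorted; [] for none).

EXEC = [2,5]

0: ✓ CMP  NZCV=0011
1: · SUBGE
2: ✓ MOVCS  r0←0x82
3: ✓ CMP  NZCV=0011
4: · MOVLS
5: ✓ MOVNE  r0←0x5d
6: · ADDLS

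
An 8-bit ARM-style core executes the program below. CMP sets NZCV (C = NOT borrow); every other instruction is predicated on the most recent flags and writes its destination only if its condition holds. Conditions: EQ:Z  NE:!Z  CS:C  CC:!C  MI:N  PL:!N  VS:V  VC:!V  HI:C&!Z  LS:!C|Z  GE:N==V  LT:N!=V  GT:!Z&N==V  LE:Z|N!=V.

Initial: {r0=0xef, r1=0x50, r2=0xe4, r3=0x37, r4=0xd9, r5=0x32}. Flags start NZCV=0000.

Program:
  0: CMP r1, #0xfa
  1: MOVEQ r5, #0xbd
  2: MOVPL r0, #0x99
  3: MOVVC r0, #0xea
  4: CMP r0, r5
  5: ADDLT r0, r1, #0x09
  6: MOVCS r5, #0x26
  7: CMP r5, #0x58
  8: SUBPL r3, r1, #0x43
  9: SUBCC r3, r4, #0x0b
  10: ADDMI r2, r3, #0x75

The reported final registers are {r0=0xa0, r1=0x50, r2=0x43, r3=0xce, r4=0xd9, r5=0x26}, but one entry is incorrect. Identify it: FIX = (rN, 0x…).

[0] flags=0000 → (cmp)
[1] flags=0000 EQ?F → skip
[2] flags=0000 PL?T → r0=0x99
[3] flags=0000 VC?T → r0=0xea
[4] flags=1010 → (cmp)
[5] flags=1010 LT?T → r0=0x59
[6] flags=1010 CS?T → r5=0x26
[7] flags=1000 → (cmp)
[8] flags=1000 PL?F → skip
[9] flags=1000 CC?T → r3=0xce
[10] flags=1000 MI?T → r2=0x43

FIX = (r0, 0x59)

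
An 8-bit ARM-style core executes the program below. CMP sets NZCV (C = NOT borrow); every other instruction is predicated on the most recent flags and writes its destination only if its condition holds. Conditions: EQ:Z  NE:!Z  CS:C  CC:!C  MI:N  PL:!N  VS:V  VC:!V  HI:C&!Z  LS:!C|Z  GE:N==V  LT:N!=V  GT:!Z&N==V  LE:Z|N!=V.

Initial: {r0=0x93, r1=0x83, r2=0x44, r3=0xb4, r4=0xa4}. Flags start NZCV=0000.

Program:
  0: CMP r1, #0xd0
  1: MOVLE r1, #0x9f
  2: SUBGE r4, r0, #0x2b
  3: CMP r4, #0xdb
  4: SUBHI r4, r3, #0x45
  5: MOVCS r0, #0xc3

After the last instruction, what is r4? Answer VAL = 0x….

VAL = 0xa4

0: ✓ CMP  NZCV=1000
1: ✓ MOVLE  r1←0x9f
2: · SUBGE
3: ✓ CMP  NZCV=1000
4: · SUBHI
5: · MOVCS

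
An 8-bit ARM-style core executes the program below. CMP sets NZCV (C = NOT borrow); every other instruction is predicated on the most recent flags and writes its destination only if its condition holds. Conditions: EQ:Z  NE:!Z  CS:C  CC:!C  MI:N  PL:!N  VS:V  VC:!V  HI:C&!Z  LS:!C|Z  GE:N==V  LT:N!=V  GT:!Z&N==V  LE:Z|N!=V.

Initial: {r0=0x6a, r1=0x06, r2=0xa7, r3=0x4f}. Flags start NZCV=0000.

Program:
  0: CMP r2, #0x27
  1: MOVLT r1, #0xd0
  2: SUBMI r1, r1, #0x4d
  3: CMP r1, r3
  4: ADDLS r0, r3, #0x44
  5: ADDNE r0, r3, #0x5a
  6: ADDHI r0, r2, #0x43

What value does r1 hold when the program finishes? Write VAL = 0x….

VAL = 0x83

[0] flags=1010 → (cmp)
[1] flags=1010 LT?T → r1=0xd0
[2] flags=1010 MI?T → r1=0x83
[3] flags=0011 → (cmp)
[4] flags=0011 LS?F → skip
[5] flags=0011 NE?T → r0=0xa9
[6] flags=0011 HI?T → r0=0xea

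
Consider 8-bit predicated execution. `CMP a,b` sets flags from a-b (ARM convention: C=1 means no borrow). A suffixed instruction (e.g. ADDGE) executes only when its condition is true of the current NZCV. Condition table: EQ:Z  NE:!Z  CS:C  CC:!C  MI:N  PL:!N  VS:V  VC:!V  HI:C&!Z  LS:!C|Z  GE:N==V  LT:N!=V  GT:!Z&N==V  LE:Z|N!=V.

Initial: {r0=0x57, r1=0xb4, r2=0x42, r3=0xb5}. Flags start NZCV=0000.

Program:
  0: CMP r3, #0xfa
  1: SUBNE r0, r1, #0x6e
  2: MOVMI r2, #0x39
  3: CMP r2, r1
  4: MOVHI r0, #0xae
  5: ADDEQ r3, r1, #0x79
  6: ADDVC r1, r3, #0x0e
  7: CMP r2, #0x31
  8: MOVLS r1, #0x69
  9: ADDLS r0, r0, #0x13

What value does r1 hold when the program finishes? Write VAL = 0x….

VAL = 0xb4

0: ✓ CMP  NZCV=1000
1: ✓ SUBNE  r0←0x46
2: ✓ MOVMI  r2←0x39
3: ✓ CMP  NZCV=1001
4: · MOVHI
5: · ADDEQ
6: · ADDVC
7: ✓ CMP  NZCV=0010
8: · MOVLS
9: · ADDLS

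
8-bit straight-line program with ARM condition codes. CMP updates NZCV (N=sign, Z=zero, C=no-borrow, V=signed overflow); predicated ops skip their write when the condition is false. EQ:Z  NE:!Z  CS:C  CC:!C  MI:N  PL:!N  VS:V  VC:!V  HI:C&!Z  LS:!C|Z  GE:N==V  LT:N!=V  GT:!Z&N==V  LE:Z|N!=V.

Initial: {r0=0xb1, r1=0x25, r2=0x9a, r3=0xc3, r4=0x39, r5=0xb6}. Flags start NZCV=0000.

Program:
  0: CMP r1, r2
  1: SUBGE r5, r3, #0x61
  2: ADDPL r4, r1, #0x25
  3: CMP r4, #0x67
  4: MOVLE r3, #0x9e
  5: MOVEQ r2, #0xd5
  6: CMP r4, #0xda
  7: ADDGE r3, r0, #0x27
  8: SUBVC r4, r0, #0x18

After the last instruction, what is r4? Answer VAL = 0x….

VAL = 0x99

[0] flags=1001 → (cmp)
[1] flags=1001 GE?T → r5=0x62
[2] flags=1001 PL?F → skip
[3] flags=1000 → (cmp)
[4] flags=1000 LE?T → r3=0x9e
[5] flags=1000 EQ?F → skip
[6] flags=0000 → (cmp)
[7] flags=0000 GE?T → r3=0xd8
[8] flags=0000 VC?T → r4=0x99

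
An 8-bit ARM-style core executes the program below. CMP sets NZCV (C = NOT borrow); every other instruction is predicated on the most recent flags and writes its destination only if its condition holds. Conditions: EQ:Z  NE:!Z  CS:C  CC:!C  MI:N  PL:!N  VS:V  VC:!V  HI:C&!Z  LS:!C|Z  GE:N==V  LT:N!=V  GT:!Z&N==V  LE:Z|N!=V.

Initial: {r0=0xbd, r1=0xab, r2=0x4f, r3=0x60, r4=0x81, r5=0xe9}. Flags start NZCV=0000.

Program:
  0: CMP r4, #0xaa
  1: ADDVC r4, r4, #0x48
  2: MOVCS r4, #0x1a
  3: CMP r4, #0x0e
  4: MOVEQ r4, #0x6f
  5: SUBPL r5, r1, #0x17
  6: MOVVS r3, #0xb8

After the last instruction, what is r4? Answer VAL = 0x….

VAL = 0xc9

0: ✓ CMP  NZCV=1000
1: ✓ ADDVC  r4←0xc9
2: · MOVCS
3: ✓ CMP  NZCV=1010
4: · MOVEQ
5: · SUBPL
6: · MOVVS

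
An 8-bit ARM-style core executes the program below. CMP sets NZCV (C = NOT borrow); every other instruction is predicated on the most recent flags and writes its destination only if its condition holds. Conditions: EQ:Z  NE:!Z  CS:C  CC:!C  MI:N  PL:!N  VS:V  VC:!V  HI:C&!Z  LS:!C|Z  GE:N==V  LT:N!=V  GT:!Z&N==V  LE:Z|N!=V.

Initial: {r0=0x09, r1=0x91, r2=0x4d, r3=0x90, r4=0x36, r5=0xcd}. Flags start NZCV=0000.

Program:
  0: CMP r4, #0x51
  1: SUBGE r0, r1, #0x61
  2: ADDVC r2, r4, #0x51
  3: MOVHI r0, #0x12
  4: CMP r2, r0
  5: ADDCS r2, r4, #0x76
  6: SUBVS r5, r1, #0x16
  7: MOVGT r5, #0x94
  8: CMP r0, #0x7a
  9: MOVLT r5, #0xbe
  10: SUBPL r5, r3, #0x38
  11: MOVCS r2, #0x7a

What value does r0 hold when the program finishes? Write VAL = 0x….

[0] flags=1000 → (cmp)
[1] flags=1000 GE?F → skip
[2] flags=1000 VC?T → r2=0x87
[3] flags=1000 HI?F → skip
[4] flags=0011 → (cmp)
[5] flags=0011 CS?T → r2=0xac
[6] flags=0011 VS?T → r5=0x7b
[7] flags=0011 GT?F → skip
[8] flags=1000 → (cmp)
[9] flags=1000 LT?T → r5=0xbe
[10] flags=1000 PL?F → skip
[11] flags=1000 CS?F → skip

VAL = 0x09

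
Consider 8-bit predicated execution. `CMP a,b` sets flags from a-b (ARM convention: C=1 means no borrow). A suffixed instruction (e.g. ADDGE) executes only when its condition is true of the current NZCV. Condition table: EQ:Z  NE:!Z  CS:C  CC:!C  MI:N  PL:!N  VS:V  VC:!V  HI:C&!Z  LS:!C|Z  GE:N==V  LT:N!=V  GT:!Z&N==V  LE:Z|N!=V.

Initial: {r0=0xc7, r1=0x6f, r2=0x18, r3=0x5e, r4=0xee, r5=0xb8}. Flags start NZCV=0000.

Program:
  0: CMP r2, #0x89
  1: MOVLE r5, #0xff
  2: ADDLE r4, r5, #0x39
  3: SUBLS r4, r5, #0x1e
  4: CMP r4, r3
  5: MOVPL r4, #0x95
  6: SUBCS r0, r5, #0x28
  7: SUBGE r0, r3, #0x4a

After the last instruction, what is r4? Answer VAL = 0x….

VAL = 0x95

0: ✓ CMP  NZCV=1001
1: · MOVLE
2: · ADDLE
3: ✓ SUBLS  r4←0x9a
4: ✓ CMP  NZCV=0011
5: ✓ MOVPL  r4←0x95
6: ✓ SUBCS  r0←0x90
7: · SUBGE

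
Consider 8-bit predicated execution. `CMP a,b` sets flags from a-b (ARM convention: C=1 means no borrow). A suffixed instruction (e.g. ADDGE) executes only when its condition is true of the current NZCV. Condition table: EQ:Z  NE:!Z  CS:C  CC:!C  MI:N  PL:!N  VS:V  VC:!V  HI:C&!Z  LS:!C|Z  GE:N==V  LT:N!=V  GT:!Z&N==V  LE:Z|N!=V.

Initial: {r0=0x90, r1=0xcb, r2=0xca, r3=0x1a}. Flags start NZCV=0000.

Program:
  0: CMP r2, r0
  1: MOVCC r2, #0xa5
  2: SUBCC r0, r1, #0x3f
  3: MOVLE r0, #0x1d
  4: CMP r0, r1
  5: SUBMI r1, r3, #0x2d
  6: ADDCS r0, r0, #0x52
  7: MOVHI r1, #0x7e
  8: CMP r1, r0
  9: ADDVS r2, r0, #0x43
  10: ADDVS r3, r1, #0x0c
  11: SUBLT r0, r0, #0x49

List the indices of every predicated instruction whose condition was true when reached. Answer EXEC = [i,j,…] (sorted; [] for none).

0: ✓ CMP  NZCV=0010
1: · MOVCC
2: · SUBCC
3: · MOVLE
4: ✓ CMP  NZCV=1000
5: ✓ SUBMI  r1←0xed
6: · ADDCS
7: · MOVHI
8: ✓ CMP  NZCV=0010
9: · ADDVS
10: · ADDVS
11: · SUBLT

EXEC = [5]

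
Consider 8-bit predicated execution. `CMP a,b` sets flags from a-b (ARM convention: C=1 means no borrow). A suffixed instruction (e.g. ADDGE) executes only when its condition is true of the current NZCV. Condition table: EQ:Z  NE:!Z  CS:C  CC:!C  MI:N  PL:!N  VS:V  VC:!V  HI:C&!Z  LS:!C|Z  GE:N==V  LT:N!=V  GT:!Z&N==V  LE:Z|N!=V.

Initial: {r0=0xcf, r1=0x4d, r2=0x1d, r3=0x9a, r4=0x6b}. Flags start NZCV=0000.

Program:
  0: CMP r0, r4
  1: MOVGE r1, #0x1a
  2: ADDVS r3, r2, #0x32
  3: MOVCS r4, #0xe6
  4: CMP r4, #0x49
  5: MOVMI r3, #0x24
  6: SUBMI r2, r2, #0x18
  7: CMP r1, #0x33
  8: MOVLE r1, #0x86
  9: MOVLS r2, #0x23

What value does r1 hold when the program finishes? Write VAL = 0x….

VAL = 0x4d

0: ✓ CMP  NZCV=0011
1: · MOVGE
2: ✓ ADDVS  r3←0x4f
3: ✓ MOVCS  r4←0xe6
4: ✓ CMP  NZCV=1010
5: ✓ MOVMI  r3←0x24
6: ✓ SUBMI  r2←0x05
7: ✓ CMP  NZCV=0010
8: · MOVLE
9: · MOVLS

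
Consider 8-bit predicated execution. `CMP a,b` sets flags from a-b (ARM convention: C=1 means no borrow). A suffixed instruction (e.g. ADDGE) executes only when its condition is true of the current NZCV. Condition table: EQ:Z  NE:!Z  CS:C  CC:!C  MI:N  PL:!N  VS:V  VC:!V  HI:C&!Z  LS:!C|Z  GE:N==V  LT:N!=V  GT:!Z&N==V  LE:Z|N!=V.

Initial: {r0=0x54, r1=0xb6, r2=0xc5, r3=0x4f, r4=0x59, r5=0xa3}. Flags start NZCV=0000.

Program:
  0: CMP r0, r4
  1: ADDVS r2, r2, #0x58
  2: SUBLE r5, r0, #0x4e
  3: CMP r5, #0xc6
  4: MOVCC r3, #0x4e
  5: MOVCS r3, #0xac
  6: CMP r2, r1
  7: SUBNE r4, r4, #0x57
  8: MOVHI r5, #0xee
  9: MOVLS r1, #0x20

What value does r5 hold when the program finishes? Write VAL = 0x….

VAL = 0xee

[0] flags=1000 → (cmp)
[1] flags=1000 VS?F → skip
[2] flags=1000 LE?T → r5=0x06
[3] flags=0000 → (cmp)
[4] flags=0000 CC?T → r3=0x4e
[5] flags=0000 CS?F → skip
[6] flags=0010 → (cmp)
[7] flags=0010 NE?T → r4=0x02
[8] flags=0010 HI?T → r5=0xee
[9] flags=0010 LS?F → skip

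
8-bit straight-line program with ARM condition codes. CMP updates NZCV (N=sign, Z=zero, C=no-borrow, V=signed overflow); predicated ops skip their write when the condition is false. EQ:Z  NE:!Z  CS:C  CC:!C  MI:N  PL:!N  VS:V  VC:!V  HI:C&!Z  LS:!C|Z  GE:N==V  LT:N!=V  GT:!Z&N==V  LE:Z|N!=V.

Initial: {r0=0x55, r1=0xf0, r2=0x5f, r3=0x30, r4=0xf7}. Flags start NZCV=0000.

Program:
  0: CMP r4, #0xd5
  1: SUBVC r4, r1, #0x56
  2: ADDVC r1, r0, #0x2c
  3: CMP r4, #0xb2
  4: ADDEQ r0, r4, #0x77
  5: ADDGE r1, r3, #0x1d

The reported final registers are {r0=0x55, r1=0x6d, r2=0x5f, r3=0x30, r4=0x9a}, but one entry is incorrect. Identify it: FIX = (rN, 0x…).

FIX = (r1, 0x81)

0: ✓ CMP  NZCV=0010
1: ✓ SUBVC  r4←0x9a
2: ✓ ADDVC  r1←0x81
3: ✓ CMP  NZCV=1000
4: · ADDEQ
5: · ADDGE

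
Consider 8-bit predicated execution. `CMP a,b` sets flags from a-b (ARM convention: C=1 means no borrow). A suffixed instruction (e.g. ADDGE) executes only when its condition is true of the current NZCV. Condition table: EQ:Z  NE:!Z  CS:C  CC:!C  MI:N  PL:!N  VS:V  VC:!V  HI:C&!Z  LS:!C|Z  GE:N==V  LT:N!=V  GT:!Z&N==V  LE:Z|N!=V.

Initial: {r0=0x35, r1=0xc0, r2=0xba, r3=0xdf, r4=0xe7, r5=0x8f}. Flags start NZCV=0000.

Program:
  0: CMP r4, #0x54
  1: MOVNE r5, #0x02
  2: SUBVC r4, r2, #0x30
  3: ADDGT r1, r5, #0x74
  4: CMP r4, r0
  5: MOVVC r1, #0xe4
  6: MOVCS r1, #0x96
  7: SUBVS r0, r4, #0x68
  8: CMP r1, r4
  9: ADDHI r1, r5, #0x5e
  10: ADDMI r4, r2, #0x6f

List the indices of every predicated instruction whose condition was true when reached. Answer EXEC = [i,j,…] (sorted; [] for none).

0: ✓ CMP  NZCV=1010
1: ✓ MOVNE  r5←0x02
2: ✓ SUBVC  r4←0x8a
3: · ADDGT
4: ✓ CMP  NZCV=0011
5: · MOVVC
6: ✓ MOVCS  r1←0x96
7: ✓ SUBVS  r0←0x22
8: ✓ CMP  NZCV=0010
9: ✓ ADDHI  r1←0x60
10: · ADDMI

EXEC = [1,2,6,7,9]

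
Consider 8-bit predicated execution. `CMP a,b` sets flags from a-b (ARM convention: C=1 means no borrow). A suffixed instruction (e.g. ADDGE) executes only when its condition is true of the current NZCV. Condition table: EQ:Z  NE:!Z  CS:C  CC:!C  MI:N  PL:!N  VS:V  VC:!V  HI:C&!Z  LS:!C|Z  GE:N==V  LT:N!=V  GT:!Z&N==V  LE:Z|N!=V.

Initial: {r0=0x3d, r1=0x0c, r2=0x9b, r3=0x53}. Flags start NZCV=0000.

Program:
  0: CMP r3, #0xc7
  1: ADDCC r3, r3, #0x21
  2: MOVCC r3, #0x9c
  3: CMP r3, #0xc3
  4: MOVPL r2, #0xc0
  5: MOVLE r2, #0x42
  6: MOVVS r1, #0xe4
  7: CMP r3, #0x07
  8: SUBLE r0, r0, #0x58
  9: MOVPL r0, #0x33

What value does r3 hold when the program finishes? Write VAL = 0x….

VAL = 0x9c

0: ✓ CMP  NZCV=1001
1: ✓ ADDCC  r3←0x74
2: ✓ MOVCC  r3←0x9c
3: ✓ CMP  NZCV=1000
4: · MOVPL
5: ✓ MOVLE  r2←0x42
6: · MOVVS
7: ✓ CMP  NZCV=1010
8: ✓ SUBLE  r0←0xe5
9: · MOVPL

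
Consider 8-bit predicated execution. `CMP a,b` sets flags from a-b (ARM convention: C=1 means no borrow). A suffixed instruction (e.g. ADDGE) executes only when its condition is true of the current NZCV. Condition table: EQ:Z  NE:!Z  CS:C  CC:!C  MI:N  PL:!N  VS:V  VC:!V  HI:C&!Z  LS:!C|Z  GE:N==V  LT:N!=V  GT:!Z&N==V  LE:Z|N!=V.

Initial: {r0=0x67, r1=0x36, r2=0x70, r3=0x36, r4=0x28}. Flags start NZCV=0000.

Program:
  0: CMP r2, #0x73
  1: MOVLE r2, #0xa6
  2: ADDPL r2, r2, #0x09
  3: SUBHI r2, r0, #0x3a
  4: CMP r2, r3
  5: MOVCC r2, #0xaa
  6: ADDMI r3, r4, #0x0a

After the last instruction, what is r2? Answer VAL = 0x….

VAL = 0xa6

0: ✓ CMP  NZCV=1000
1: ✓ MOVLE  r2←0xa6
2: · ADDPL
3: · SUBHI
4: ✓ CMP  NZCV=0011
5: · MOVCC
6: · ADDMI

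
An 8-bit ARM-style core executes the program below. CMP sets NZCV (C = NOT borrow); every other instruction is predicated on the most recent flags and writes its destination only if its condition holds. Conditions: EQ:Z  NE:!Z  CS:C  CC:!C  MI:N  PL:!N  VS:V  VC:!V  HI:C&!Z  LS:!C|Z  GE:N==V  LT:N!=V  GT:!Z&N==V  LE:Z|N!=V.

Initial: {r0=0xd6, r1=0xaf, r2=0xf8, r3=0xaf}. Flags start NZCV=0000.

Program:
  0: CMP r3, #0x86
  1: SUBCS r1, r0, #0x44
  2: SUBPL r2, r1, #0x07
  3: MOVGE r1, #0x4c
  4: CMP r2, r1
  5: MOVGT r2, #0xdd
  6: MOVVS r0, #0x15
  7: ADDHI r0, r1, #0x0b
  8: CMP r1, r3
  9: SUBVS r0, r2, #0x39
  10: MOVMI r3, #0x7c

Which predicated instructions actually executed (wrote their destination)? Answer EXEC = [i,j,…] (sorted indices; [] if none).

EXEC = [1,2,3,6,7,9,10]

[0] flags=0010 → (cmp)
[1] flags=0010 CS?T → r1=0x92
[2] flags=0010 PL?T → r2=0x8b
[3] flags=0010 GE?T → r1=0x4c
[4] flags=0011 → (cmp)
[5] flags=0011 GT?F → skip
[6] flags=0011 VS?T → r0=0x15
[7] flags=0011 HI?T → r0=0x57
[8] flags=1001 → (cmp)
[9] flags=1001 VS?T → r0=0x52
[10] flags=1001 MI?T → r3=0x7c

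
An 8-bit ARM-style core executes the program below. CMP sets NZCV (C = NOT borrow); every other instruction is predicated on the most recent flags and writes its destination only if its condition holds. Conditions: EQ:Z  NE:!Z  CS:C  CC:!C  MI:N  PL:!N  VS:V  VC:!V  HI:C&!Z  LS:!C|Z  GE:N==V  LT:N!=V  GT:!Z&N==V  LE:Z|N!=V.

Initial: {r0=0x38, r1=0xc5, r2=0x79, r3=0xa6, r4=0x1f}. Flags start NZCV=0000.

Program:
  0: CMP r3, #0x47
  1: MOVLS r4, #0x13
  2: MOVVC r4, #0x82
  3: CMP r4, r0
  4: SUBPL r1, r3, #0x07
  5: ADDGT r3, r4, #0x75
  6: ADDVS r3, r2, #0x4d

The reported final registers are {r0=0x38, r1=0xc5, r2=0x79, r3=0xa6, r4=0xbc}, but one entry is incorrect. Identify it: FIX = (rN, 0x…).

FIX = (r4, 0x1f)

0: ✓ CMP  NZCV=0011
1: · MOVLS
2: · MOVVC
3: ✓ CMP  NZCV=1000
4: · SUBPL
5: · ADDGT
6: · ADDVS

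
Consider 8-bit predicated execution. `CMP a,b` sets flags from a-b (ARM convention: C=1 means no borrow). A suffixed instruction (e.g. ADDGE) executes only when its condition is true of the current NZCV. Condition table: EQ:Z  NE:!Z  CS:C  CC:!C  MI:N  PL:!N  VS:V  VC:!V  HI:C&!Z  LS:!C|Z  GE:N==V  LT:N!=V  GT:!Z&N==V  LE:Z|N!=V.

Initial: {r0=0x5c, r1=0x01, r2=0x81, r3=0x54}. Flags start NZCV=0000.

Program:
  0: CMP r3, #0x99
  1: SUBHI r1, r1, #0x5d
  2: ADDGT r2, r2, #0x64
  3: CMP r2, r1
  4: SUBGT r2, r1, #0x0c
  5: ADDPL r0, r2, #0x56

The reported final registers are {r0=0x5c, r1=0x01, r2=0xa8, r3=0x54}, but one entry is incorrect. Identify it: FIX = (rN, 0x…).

FIX = (r2, 0xe5)

0: ✓ CMP  NZCV=1001
1: · SUBHI
2: ✓ ADDGT  r2←0xe5
3: ✓ CMP  NZCV=1010
4: · SUBGT
5: · ADDPL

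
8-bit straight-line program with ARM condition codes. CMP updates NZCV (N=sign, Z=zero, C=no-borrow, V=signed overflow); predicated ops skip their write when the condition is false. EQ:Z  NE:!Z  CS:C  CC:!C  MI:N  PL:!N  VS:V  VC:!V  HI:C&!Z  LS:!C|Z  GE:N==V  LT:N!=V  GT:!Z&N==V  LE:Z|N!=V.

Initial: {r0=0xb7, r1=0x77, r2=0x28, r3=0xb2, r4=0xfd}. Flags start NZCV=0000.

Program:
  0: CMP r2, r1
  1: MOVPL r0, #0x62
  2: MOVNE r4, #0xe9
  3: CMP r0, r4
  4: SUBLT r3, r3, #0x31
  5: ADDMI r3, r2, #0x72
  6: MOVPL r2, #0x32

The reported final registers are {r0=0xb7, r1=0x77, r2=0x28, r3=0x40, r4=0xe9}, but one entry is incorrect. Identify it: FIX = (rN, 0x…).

FIX = (r3, 0x9a)

[0] flags=1000 → (cmp)
[1] flags=1000 PL?F → skip
[2] flags=1000 NE?T → r4=0xe9
[3] flags=1000 → (cmp)
[4] flags=1000 LT?T → r3=0x81
[5] flags=1000 MI?T → r3=0x9a
[6] flags=1000 PL?F → skip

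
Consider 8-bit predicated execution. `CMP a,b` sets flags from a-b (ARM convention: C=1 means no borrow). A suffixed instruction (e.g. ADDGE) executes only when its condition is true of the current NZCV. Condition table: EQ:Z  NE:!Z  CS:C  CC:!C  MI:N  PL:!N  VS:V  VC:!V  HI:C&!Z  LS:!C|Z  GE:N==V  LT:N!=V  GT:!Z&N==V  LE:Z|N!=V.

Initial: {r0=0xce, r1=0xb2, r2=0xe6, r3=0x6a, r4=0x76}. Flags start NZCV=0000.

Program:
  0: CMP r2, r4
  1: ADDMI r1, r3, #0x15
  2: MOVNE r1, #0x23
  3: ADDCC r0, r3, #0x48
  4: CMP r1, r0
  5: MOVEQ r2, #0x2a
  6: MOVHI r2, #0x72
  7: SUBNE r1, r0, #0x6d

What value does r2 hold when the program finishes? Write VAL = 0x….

[0] flags=0011 → (cmp)
[1] flags=0011 MI?F → skip
[2] flags=0011 NE?T → r1=0x23
[3] flags=0011 CC?F → skip
[4] flags=0000 → (cmp)
[5] flags=0000 EQ?F → skip
[6] flags=0000 HI?F → skip
[7] flags=0000 NE?T → r1=0x61

VAL = 0xe6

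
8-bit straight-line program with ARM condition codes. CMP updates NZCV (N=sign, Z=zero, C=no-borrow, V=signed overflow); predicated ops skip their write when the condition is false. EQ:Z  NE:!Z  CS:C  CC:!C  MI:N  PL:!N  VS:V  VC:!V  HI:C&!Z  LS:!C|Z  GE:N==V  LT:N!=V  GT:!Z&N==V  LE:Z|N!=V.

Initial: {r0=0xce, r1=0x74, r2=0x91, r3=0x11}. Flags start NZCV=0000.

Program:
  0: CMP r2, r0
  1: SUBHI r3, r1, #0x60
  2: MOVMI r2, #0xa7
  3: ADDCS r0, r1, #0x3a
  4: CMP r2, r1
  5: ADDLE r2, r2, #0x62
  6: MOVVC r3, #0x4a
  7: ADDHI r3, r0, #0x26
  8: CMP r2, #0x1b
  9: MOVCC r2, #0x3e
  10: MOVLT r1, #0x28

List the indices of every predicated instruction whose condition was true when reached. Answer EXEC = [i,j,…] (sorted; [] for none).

[0] flags=1000 → (cmp)
[1] flags=1000 HI?F → skip
[2] flags=1000 MI?T → r2=0xa7
[3] flags=1000 CS?F → skip
[4] flags=0011 → (cmp)
[5] flags=0011 LE?T → r2=0x09
[6] flags=0011 VC?F → skip
[7] flags=0011 HI?T → r3=0xf4
[8] flags=1000 → (cmp)
[9] flags=1000 CC?T → r2=0x3e
[10] flags=1000 LT?T → r1=0x28

EXEC = [2,5,7,9,10]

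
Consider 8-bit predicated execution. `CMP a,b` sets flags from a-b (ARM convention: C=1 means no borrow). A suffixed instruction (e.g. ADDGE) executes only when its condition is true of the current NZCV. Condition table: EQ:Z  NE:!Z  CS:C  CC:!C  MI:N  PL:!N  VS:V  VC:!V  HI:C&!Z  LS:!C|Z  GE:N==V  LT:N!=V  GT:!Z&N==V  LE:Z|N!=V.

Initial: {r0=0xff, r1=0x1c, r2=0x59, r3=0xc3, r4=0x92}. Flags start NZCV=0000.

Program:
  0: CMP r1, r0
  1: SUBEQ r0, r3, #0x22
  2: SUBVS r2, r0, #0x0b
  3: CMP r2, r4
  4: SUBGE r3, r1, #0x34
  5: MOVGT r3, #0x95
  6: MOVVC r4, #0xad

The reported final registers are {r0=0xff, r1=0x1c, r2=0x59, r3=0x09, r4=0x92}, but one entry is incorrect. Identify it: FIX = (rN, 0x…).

[0] flags=0000 → (cmp)
[1] flags=0000 EQ?F → skip
[2] flags=0000 VS?F → skip
[3] flags=1001 → (cmp)
[4] flags=1001 GE?T → r3=0xe8
[5] flags=1001 GT?T → r3=0x95
[6] flags=1001 VC?F → skip

FIX = (r3, 0x95)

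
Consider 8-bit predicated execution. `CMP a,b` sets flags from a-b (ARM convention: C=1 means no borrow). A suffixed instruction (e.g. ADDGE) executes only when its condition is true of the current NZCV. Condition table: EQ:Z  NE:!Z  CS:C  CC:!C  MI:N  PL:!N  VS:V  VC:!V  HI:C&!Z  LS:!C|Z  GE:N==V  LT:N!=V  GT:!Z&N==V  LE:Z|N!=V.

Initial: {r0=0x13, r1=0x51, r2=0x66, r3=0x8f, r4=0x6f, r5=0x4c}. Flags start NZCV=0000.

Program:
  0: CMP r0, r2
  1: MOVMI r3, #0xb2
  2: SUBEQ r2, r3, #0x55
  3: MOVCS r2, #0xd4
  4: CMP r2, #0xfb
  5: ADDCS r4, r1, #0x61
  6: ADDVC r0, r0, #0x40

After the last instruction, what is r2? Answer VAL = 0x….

VAL = 0x66

[0] flags=1000 → (cmp)
[1] flags=1000 MI?T → r3=0xb2
[2] flags=1000 EQ?F → skip
[3] flags=1000 CS?F → skip
[4] flags=0000 → (cmp)
[5] flags=0000 CS?F → skip
[6] flags=0000 VC?T → r0=0x53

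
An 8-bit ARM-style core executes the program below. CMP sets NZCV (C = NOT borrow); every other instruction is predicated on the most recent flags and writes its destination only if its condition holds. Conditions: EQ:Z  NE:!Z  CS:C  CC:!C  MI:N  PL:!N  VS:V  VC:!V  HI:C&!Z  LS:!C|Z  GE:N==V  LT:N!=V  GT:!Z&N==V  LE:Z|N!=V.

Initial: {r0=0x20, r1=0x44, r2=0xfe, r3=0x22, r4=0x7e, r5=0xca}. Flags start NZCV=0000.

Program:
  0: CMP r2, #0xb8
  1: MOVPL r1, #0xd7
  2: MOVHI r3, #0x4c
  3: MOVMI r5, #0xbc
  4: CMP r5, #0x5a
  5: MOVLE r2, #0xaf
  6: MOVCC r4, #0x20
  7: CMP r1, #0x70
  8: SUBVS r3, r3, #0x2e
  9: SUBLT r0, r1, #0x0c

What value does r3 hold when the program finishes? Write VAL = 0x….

[0] flags=0010 → (cmp)
[1] flags=0010 PL?T → r1=0xd7
[2] flags=0010 HI?T → r3=0x4c
[3] flags=0010 MI?F → skip
[4] flags=0011 → (cmp)
[5] flags=0011 LE?T → r2=0xaf
[6] flags=0011 CC?F → skip
[7] flags=0011 → (cmp)
[8] flags=0011 VS?T → r3=0x1e
[9] flags=0011 LT?T → r0=0xcb

VAL = 0x1e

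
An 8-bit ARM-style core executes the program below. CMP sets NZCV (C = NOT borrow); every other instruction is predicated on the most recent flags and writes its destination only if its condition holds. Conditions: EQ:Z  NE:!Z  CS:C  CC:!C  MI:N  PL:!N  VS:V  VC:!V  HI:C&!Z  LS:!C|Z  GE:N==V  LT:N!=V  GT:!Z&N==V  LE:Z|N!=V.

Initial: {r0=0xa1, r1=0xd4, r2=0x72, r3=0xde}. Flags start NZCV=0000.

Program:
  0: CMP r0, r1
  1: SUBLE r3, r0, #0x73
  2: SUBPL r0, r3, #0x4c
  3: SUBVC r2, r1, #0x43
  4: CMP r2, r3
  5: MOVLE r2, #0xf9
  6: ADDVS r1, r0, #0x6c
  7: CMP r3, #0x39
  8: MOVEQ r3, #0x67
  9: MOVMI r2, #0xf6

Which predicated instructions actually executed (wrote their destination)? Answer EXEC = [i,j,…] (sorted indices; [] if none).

[0] flags=1000 → (cmp)
[1] flags=1000 LE?T → r3=0x2e
[2] flags=1000 PL?F → skip
[3] flags=1000 VC?T → r2=0x91
[4] flags=0011 → (cmp)
[5] flags=0011 LE?T → r2=0xf9
[6] flags=0011 VS?T → r1=0x0d
[7] flags=1000 → (cmp)
[8] flags=1000 EQ?F → skip
[9] flags=1000 MI?T → r2=0xf6

EXEC = [1,3,5,6,9]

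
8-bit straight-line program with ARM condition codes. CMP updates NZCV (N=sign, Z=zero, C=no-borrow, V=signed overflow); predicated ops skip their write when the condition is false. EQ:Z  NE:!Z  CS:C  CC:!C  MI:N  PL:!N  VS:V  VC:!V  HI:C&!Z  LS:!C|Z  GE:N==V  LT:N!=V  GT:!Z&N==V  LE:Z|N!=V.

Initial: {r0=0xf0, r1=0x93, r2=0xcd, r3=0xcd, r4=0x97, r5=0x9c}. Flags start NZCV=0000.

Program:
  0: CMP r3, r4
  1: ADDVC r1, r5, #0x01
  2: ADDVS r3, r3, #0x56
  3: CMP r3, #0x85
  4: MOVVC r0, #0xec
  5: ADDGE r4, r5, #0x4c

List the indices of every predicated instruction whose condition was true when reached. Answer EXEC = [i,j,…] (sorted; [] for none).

0: ✓ CMP  NZCV=0010
1: ✓ ADDVC  r1←0x9d
2: · ADDVS
3: ✓ CMP  NZCV=0010
4: ✓ MOVVC  r0←0xec
5: ✓ ADDGE  r4←0xe8

EXEC = [1,4,5]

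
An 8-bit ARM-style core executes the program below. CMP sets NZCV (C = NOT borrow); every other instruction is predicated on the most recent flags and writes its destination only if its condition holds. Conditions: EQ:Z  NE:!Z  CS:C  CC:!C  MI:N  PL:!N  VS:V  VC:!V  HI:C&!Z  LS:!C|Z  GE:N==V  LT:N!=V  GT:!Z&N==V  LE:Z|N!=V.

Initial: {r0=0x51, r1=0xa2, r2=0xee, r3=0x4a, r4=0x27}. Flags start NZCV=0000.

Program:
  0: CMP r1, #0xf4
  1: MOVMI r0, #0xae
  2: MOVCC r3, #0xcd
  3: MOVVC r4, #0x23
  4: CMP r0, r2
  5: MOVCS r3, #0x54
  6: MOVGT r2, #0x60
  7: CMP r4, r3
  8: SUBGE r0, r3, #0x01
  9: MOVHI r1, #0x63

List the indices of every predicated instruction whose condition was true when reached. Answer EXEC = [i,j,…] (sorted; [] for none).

0: ✓ CMP  NZCV=1000
1: ✓ MOVMI  r0←0xae
2: ✓ MOVCC  r3←0xcd
3: ✓ MOVVC  r4←0x23
4: ✓ CMP  NZCV=1000
5: · MOVCS
6: · MOVGT
7: ✓ CMP  NZCV=0000
8: ✓ SUBGE  r0←0xcc
9: · MOVHI

EXEC = [1,2,3,8]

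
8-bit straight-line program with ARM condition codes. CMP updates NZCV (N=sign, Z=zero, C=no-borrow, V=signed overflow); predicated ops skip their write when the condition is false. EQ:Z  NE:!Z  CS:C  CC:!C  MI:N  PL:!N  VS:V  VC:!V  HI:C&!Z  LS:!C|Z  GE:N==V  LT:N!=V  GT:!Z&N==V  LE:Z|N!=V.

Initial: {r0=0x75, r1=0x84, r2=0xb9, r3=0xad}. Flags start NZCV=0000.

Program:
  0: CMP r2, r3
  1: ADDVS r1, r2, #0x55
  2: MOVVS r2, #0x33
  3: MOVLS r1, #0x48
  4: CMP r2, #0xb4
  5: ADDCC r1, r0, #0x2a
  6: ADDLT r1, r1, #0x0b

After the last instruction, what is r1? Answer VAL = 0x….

VAL = 0x84

0: ✓ CMP  NZCV=0010
1: · ADDVS
2: · MOVVS
3: · MOVLS
4: ✓ CMP  NZCV=0010
5: · ADDCC
6: · ADDLT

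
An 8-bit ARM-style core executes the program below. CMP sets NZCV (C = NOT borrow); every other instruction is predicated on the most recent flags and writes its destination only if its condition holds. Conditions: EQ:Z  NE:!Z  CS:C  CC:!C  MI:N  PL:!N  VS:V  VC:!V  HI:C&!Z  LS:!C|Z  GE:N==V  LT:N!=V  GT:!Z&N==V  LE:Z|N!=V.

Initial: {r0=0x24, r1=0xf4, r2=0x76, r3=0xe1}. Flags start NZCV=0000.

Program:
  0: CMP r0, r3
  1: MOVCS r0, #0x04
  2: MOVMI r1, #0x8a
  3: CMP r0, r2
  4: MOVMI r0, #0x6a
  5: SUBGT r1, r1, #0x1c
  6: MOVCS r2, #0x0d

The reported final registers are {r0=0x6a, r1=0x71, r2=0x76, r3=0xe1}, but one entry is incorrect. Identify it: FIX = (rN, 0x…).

FIX = (r1, 0xf4)

[0] flags=0000 → (cmp)
[1] flags=0000 CS?F → skip
[2] flags=0000 MI?F → skip
[3] flags=1000 → (cmp)
[4] flags=1000 MI?T → r0=0x6a
[5] flags=1000 GT?F → skip
[6] flags=1000 CS?F → skip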